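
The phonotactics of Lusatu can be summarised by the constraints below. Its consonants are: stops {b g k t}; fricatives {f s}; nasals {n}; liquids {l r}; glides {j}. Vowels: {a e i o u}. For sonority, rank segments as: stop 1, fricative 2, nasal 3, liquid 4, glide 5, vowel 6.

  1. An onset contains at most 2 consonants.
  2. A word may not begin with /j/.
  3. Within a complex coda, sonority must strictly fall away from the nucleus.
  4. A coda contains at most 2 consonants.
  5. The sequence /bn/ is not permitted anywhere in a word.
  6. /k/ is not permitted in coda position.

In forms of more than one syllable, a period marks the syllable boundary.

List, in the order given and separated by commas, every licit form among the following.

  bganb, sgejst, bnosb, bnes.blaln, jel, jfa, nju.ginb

bganb — σ1 onset /bg/ (2C), coda /nb/ (3→1 falls) ok → licit
sgejst — violates constraint 4: syllable 1 coda /jst/ has 3 consonants (> 2) → illicit
bnosb — violates constraint 5: contains banned sequence /bn/ → illicit
bnes.blaln — violates constraint 5: contains banned sequence /bn/ → illicit
jel — violates constraint 2: word begins with /j/ → illicit
jfa — violates constraint 2: word begins with /j/ → illicit
nju.ginb — σ1 onset /nj/ (2C), coda /∅/ ok; σ2 onset /g/, coda /nb/ (3→1 falls) ok → licit

bganb, nju.ginb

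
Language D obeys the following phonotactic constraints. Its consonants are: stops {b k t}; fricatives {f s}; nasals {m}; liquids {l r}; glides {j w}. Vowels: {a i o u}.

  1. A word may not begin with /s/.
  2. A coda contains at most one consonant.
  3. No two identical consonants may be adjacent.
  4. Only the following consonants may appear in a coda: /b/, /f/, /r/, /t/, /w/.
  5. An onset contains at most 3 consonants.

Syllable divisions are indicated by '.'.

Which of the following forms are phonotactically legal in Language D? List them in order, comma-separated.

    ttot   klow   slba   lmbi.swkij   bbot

ttot — violates constraint 3: adjacent identical consonants /tt/ → phonotactically illegal
klow — σ1 onset /kl/ (2C), coda /w/ ok → phonotactically legal
slba — violates constraint 1: word begins with /s/ → phonotactically illegal
lmbi.swkij — violates constraint 4: syllable 2 coda contains /j/, which is not a licensed coda consonant → phonotactically illegal
bbot — violates constraint 3: adjacent identical consonants /bb/ → phonotactically illegal

klow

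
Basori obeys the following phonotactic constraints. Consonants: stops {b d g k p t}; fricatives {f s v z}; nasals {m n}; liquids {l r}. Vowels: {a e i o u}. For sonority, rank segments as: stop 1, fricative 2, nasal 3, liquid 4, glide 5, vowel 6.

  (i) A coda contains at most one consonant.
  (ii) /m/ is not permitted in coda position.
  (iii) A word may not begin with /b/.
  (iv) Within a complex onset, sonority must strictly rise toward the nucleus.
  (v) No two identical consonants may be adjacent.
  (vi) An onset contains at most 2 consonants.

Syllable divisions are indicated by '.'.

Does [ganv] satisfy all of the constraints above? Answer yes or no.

no

[ganv] — violates constraint (i): syllable 1 coda /nv/ has 2 consonants (> 1) → phonotactically illegal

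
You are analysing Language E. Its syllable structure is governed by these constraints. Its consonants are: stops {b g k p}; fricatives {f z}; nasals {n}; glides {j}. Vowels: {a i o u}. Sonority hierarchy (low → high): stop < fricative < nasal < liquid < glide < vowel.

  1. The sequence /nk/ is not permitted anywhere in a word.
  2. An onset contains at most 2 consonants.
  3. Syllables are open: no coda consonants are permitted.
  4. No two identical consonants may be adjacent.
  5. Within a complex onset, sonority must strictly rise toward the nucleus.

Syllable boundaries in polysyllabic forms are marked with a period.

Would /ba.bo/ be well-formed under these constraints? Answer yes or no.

yes

/ba.bo/ — σ1 onset /b/, coda /∅/ ok; σ2 onset /b/, coda /∅/ ok → well-formed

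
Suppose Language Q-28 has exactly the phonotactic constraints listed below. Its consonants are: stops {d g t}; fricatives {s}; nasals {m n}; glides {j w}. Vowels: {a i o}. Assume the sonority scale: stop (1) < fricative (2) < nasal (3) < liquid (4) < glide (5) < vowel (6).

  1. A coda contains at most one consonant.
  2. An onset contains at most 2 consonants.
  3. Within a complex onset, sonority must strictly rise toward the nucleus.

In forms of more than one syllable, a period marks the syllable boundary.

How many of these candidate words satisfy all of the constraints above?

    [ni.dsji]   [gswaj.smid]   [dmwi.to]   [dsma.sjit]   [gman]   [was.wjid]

[ni.dsji] — violates constraint 2: syllable 2 onset /dsj/ has 3 consonants (> 2) → ill-formed
[gswaj.smid] — violates constraint 2: syllable 1 onset /gsw/ has 3 consonants (> 2) → ill-formed
[dmwi.to] — violates constraint 2: syllable 1 onset /dmw/ has 3 consonants (> 2) → ill-formed
[dsma.sjit] — violates constraint 2: syllable 1 onset /dsm/ has 3 consonants (> 2) → ill-formed
[gman] — σ1 onset /gm/ (1→3 rises), coda /n/ ok → well-formed
[was.wjid] — violates constraint 3: syllable 2 onset /wj/: /w/ (glide, 5) → /j/ (glide, 5) does not rise → ill-formed
Well-formed: [gman] → 1.

1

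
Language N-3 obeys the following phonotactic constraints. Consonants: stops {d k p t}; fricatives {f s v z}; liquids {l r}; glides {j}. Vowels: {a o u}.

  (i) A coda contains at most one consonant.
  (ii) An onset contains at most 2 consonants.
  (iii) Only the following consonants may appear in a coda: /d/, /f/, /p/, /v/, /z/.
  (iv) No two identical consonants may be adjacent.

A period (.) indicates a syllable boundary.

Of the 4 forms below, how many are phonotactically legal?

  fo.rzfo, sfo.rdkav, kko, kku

0

fo.rzfo — violates constraint (ii): syllable 2 onset /rzf/ has 3 consonants (> 2) → phonotactically illegal
sfo.rdkav — violates constraint (ii): syllable 2 onset /rdk/ has 3 consonants (> 2) → phonotactically illegal
kko — violates constraint (iv): adjacent identical consonants /kk/ → phonotactically illegal
kku — violates constraint (iv): adjacent identical consonants /kk/ → phonotactically illegal
No form is phonotactically legal → 0.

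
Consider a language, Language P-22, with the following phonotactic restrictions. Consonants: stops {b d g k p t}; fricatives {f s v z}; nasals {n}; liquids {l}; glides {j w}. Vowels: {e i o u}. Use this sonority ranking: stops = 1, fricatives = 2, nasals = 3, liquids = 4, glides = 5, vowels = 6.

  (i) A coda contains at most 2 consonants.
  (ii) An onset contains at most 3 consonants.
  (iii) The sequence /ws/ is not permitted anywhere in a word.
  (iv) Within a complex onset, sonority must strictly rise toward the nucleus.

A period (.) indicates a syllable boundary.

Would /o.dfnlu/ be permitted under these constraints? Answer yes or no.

/o.dfnlu/ — violates constraint (ii): syllable 2 onset /dfnl/ has 4 consonants (> 3) → not permitted

no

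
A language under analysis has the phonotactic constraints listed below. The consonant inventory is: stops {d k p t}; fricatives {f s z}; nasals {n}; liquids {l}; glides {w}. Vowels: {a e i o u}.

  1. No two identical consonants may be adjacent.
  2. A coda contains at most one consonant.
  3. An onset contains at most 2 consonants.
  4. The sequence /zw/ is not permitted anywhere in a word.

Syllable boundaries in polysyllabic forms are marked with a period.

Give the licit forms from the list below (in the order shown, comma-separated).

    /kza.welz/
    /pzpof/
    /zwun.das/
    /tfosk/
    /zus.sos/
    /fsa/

/kza.welz/ — violates constraint 2: syllable 2 coda /lz/ has 2 consonants (> 1) → illicit
/pzpof/ — violates constraint 3: syllable 1 onset /pzp/ has 3 consonants (> 2) → illicit
/zwun.das/ — violates constraint 4: contains banned sequence /zw/ → illicit
/tfosk/ — violates constraint 2: syllable 1 coda /sk/ has 2 consonants (> 1) → illicit
/zus.sos/ — violates constraint 1: adjacent identical consonants /ss/ → illicit
/fsa/ — σ1 onset /fs/ (2C), coda /∅/ ok → licit

/fsa/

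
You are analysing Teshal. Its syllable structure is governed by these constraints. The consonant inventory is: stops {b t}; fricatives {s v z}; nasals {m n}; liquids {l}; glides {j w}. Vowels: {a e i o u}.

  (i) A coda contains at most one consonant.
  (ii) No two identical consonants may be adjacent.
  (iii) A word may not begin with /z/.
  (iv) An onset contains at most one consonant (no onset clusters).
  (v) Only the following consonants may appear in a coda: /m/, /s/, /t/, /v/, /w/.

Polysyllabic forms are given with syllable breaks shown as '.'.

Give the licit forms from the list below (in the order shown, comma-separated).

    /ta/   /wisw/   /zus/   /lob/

/ta/ — σ1 onset /t/, coda /∅/ ok → licit
/wisw/ — violates constraint (i): syllable 1 coda /sw/ has 2 consonants (> 1) → illicit
/zus/ — violates constraint (iii): word begins with /z/ → illicit
/lob/ — violates constraint (v): syllable 1 coda contains /b/, which is not a licensed coda consonant → illicit

/ta/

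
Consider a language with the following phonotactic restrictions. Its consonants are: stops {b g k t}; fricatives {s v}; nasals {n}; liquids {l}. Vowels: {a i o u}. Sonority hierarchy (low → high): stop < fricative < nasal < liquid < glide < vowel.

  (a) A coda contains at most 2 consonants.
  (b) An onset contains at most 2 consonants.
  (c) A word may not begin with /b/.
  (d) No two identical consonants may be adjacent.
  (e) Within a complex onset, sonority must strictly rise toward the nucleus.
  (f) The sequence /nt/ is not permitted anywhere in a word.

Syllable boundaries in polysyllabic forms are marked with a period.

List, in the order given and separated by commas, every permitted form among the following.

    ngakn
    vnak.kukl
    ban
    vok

ngakn — violates constraint (e): syllable 1 onset /ng/: /n/ (nasal, 3) → /g/ (stop, 1) does not rise → not permitted
vnak.kukl — violates constraint (d): adjacent identical consonants /kk/ → not permitted
ban — violates constraint (c): word begins with /b/ → not permitted
vok — σ1 onset /v/, coda /k/ ok → permitted

vok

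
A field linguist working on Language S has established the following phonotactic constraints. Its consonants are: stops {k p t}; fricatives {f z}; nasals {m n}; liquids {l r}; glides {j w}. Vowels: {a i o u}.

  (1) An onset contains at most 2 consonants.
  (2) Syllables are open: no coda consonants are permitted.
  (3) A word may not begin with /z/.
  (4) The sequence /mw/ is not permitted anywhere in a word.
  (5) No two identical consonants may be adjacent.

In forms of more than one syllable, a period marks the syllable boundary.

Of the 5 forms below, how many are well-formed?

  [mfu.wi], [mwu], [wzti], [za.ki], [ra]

2

[mfu.wi] — σ1 onset /mf/ (2C), coda /∅/ ok; σ2 onset /w/, coda /∅/ ok → well-formed
[mwu] — violates constraint 4: contains banned sequence /mw/ → ill-formed
[wzti] — violates constraint 1: syllable 1 onset /wzt/ has 3 consonants (> 2) → ill-formed
[za.ki] — violates constraint 3: word begins with /z/ → ill-formed
[ra] — σ1 onset /r/, coda /∅/ ok → well-formed
Well-formed: [mfu.wi], [ra] → 2.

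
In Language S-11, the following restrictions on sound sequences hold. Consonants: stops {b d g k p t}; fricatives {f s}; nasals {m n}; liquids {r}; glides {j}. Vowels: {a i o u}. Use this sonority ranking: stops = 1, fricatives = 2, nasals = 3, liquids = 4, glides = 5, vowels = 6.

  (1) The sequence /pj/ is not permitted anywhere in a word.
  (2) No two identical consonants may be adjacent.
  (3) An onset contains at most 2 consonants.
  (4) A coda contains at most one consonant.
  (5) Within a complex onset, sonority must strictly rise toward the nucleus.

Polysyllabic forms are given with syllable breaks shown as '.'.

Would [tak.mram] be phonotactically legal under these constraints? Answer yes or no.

yes

[tak.mram] — σ1 onset /t/, coda /k/ ok; σ2 onset /mr/ (3→4 rises), coda /m/ ok → phonotactically legal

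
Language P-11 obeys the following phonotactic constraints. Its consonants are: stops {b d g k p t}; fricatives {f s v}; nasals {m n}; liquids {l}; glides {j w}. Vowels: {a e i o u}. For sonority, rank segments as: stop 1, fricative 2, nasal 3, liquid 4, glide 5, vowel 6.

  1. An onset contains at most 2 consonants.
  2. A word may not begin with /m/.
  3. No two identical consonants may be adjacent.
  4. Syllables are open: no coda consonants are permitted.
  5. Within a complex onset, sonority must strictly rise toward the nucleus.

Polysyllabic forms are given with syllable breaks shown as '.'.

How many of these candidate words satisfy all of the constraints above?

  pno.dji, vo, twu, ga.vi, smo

5

pno.dji — σ1 onset /pn/ (1→3 rises), coda /∅/ ok; σ2 onset /dj/ (1→5 rises), coda /∅/ ok → licit
vo — σ1 onset /v/, coda /∅/ ok → licit
twu — σ1 onset /tw/ (1→5 rises), coda /∅/ ok → licit
ga.vi — σ1 onset /g/, coda /∅/ ok; σ2 onset /v/, coda /∅/ ok → licit
smo — σ1 onset /sm/ (2→3 rises), coda /∅/ ok → licit
Licit: pno.dji, vo, twu, ga.vi, smo → 5.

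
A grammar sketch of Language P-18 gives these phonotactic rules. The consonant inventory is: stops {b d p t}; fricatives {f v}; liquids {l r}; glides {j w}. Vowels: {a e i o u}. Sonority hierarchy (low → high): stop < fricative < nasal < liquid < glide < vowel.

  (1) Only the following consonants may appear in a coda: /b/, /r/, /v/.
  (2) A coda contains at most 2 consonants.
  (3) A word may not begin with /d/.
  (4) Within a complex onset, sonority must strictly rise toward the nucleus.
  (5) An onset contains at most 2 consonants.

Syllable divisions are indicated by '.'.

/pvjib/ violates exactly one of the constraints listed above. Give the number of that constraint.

/pvjib/: syllable 1 onset /pvj/ has 3 consonants (> 2).
This is a violation of constraint 5: "An onset contains at most 2 consonants."
The remaining constraints (1, 2, 3, 4) are satisfied.

5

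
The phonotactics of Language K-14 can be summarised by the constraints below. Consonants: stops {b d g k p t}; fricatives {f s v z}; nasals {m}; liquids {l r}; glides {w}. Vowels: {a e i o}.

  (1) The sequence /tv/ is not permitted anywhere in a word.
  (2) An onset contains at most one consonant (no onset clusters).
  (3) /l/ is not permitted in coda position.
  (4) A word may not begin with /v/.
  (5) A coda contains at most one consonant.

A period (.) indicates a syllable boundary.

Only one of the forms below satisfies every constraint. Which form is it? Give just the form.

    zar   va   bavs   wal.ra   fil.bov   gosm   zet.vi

zar

zar — σ1 onset /z/, coda /r/ ok → well-formed
va — violates constraint 4: word begins with /v/ → ill-formed
bavs — violates constraint 5: syllable 1 coda /vs/ has 2 consonants (> 1) → ill-formed
wal.ra — violates constraint 3: syllable 1 coda contains /l/ → ill-formed
fil.bov — violates constraint 3: syllable 1 coda contains /l/ → ill-formed
gosm — violates constraint 5: syllable 1 coda /sm/ has 2 consonants (> 1) → ill-formed
zet.vi — violates constraint 1: contains banned sequence /tv/ → ill-formed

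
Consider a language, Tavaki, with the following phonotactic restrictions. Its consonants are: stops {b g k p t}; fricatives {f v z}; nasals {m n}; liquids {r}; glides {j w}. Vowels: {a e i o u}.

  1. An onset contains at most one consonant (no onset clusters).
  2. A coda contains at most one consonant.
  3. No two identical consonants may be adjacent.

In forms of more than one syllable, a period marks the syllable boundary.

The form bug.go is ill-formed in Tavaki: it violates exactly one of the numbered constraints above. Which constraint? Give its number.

bug.go: adjacent identical consonants /gg/.
This is a violation of constraint 3: "No two identical consonants may be adjacent."
The remaining constraints (1, 2) are satisfied.

3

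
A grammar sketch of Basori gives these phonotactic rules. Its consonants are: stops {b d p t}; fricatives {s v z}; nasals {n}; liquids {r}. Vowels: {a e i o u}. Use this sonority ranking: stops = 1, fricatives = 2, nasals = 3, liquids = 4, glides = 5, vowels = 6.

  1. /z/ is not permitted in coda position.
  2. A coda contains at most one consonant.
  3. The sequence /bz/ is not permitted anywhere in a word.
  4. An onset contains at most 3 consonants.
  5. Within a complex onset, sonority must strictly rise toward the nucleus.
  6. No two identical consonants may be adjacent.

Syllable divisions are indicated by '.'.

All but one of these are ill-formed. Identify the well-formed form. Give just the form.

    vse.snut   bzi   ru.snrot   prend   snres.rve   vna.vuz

ru.snrot

vse.snut — violates constraint 5: syllable 1 onset /vs/: /v/ (fricative, 2) → /s/ (fricative, 2) does not rise → ill-formed
bzi — violates constraint 3: contains banned sequence /bz/ → ill-formed
ru.snrot — σ1 onset /r/, coda /∅/ ok; σ2 onset /snr/ (2→3→4 rises), coda /t/ ok → well-formed
prend — violates constraint 2: syllable 1 coda /nd/ has 2 consonants (> 1) → ill-formed
snres.rve — violates constraint 5: syllable 2 onset /rv/: /r/ (liquid, 4) → /v/ (fricative, 2) does not rise → ill-formed
vna.vuz — violates constraint 1: syllable 2 coda contains /z/ → ill-formed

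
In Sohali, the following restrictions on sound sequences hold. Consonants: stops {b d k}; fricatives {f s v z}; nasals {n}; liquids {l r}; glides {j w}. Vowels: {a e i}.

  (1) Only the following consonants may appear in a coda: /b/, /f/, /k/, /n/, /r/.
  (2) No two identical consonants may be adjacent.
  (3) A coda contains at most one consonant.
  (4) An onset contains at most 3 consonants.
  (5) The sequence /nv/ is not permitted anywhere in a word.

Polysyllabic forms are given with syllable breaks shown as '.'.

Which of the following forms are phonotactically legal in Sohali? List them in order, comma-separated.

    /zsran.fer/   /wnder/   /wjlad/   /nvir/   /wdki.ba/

/zsran.fer/, /wnder/, /wdki.ba/

/zsran.fer/ — σ1 onset /zsr/ (3C), coda /n/ ok; σ2 onset /f/, coda /r/ ok → phonotactically legal
/wnder/ — σ1 onset /wnd/ (3C), coda /r/ ok → phonotactically legal
/wjlad/ — violates constraint 1: syllable 1 coda contains /d/, which is not a licensed coda consonant → phonotactically illegal
/nvir/ — violates constraint 5: contains banned sequence /nv/ → phonotactically illegal
/wdki.ba/ — σ1 onset /wdk/ (3C), coda /∅/ ok; σ2 onset /b/, coda /∅/ ok → phonotactically legal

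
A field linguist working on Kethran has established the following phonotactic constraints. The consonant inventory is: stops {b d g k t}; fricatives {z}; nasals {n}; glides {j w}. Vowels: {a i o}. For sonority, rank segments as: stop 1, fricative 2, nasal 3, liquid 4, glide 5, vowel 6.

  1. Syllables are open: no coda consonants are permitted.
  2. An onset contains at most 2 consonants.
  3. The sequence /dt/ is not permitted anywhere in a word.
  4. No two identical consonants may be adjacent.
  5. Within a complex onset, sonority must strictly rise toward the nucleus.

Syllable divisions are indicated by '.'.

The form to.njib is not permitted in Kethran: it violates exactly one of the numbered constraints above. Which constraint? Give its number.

1

to.njib: syllable 2 coda /b/ has 1 consonant (> 0).
This is a violation of constraint 1: "Syllables are open: no coda consonants are permitted."
The remaining constraints (2, 3, 4, 5) are satisfied.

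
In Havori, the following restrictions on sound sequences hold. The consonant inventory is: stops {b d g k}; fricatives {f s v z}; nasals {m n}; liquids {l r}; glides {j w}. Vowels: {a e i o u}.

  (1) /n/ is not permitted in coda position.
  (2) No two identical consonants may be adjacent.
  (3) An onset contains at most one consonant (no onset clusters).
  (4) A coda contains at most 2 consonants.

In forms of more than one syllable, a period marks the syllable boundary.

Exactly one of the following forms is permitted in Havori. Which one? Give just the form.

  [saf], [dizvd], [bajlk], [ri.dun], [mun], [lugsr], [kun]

[saf] — σ1 onset /s/, coda /f/ ok → permitted
[dizvd] — violates constraint 4: syllable 1 coda /zvd/ has 3 consonants (> 2) → not permitted
[bajlk] — violates constraint 4: syllable 1 coda /jlk/ has 3 consonants (> 2) → not permitted
[ri.dun] — violates constraint 1: syllable 2 coda contains /n/ → not permitted
[mun] — violates constraint 1: syllable 1 coda contains /n/ → not permitted
[lugsr] — violates constraint 4: syllable 1 coda /gsr/ has 3 consonants (> 2) → not permitted
[kun] — violates constraint 1: syllable 1 coda contains /n/ → not permitted

[saf]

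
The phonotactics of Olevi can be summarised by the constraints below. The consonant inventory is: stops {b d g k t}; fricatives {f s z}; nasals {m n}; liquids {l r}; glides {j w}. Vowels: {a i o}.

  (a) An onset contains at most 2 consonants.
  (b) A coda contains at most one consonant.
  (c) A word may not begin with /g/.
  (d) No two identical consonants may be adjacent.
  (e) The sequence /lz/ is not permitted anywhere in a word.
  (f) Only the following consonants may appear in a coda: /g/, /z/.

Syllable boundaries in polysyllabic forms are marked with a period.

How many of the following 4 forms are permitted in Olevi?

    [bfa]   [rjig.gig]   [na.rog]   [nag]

3

[bfa] — σ1 onset /bf/ (2C), coda /∅/ ok → permitted
[rjig.gig] — violates constraint (d): adjacent identical consonants /gg/ → not permitted
[na.rog] — σ1 onset /n/, coda /∅/ ok; σ2 onset /r/, coda /g/ ok → permitted
[nag] — σ1 onset /n/, coda /g/ ok → permitted
Permitted: [bfa], [na.rog], [nag] → 3.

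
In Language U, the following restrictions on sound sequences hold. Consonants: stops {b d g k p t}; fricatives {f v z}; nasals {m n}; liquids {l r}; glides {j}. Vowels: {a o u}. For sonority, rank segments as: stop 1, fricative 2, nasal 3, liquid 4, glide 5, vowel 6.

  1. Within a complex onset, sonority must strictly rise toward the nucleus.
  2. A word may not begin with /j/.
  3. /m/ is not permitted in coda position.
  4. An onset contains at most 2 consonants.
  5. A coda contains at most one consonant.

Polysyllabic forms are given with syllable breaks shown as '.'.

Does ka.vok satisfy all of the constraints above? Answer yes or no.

ka.vok — σ1 onset /k/, coda /∅/ ok; σ2 onset /v/, coda /k/ ok → permitted

yes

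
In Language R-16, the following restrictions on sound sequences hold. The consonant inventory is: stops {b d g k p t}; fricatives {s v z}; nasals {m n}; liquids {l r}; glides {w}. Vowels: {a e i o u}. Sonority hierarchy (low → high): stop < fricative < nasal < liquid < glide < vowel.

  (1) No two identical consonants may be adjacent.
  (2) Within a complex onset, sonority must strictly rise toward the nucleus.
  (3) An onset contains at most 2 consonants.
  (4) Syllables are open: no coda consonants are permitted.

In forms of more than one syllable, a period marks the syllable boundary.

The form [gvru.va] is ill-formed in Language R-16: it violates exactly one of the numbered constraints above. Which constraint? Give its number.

[gvru.va]: syllable 1 onset /gvr/ has 3 consonants (> 2).
This is a violation of constraint 3: "An onset contains at most 2 consonants."
The remaining constraints (1, 2, 4) are satisfied.

3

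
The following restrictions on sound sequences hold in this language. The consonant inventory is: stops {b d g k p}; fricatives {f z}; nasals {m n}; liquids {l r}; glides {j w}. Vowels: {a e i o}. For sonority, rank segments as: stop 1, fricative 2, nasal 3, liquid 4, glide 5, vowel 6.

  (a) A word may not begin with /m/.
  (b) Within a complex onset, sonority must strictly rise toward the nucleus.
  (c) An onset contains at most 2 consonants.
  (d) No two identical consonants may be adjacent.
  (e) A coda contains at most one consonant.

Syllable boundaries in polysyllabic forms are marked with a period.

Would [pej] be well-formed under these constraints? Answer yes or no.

yes

[pej] — σ1 onset /p/, coda /j/ ok → well-formed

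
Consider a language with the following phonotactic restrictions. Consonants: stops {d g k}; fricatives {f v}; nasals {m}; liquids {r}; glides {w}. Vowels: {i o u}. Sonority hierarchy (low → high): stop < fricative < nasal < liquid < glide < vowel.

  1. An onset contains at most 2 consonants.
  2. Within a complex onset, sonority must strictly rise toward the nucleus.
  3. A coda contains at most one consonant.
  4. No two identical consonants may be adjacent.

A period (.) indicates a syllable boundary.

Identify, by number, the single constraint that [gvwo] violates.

1

[gvwo]: syllable 1 onset /gvw/ has 3 consonants (> 2).
This is a violation of constraint 1: "An onset contains at most 2 consonants."
The remaining constraints (2, 3, 4) are satisfied.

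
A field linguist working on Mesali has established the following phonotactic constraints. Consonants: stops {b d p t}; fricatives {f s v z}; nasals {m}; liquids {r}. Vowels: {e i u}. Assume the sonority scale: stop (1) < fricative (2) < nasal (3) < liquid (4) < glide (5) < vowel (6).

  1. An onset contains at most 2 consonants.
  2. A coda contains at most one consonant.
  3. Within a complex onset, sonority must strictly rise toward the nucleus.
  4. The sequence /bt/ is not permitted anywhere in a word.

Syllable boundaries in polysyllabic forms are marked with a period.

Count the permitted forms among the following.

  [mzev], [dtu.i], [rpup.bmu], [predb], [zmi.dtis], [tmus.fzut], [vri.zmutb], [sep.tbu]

0

[mzev] — violates constraint 3: syllable 1 onset /mz/: /m/ (nasal, 3) → /z/ (fricative, 2) does not rise → not permitted
[dtu.i] — violates constraint 3: syllable 1 onset /dt/: /d/ (stop, 1) → /t/ (stop, 1) does not rise → not permitted
[rpup.bmu] — violates constraint 3: syllable 1 onset /rp/: /r/ (liquid, 4) → /p/ (stop, 1) does not rise → not permitted
[predb] — violates constraint 2: syllable 1 coda /db/ has 2 consonants (> 1) → not permitted
[zmi.dtis] — violates constraint 3: syllable 2 onset /dt/: /d/ (stop, 1) → /t/ (stop, 1) does not rise → not permitted
[tmus.fzut] — violates constraint 3: syllable 2 onset /fz/: /f/ (fricative, 2) → /z/ (fricative, 2) does not rise → not permitted
[vri.zmutb] — violates constraint 2: syllable 2 coda /tb/ has 2 consonants (> 1) → not permitted
[sep.tbu] — violates constraint 3: syllable 2 onset /tb/: /t/ (stop, 1) → /b/ (stop, 1) does not rise → not permitted
No form is permitted → 0.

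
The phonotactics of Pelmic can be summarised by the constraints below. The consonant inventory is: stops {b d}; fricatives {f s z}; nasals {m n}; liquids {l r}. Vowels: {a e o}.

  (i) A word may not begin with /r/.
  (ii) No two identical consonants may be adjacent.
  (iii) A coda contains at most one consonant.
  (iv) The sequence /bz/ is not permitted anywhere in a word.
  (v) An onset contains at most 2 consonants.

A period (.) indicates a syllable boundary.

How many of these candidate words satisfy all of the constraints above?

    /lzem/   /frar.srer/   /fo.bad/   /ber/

/lzem/ — σ1 onset /lz/ (2C), coda /m/ ok → licit
/frar.srer/ — σ1 onset /fr/ (2C), coda /r/ ok; σ2 onset /sr/ (2C), coda /r/ ok → licit
/fo.bad/ — σ1 onset /f/, coda /∅/ ok; σ2 onset /b/, coda /d/ ok → licit
/ber/ — σ1 onset /b/, coda /r/ ok → licit
Licit: /lzem/, /frar.srer/, /fo.bad/, /ber/ → 4.

4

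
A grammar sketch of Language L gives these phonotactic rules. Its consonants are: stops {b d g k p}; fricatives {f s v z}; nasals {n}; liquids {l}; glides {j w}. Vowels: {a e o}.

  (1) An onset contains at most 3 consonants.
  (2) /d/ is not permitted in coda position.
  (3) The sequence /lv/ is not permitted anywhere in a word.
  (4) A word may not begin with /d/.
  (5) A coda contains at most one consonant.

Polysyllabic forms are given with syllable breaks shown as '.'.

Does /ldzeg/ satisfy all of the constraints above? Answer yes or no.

/ldzeg/ — σ1 onset /ldz/ (3C), coda /g/ ok → licit

yes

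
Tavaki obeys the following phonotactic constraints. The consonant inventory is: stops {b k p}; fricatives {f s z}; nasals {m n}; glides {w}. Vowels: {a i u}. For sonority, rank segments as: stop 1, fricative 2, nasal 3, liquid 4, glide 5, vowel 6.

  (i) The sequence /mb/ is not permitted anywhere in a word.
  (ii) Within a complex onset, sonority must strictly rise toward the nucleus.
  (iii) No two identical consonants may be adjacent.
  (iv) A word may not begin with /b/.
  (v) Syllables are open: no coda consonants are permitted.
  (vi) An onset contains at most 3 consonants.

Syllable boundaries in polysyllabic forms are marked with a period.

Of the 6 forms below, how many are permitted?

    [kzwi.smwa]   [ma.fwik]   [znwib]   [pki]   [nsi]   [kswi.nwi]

[kzwi.smwa] — σ1 onset /kzw/ (1→2→5 rises), coda /∅/ ok; σ2 onset /smw/ (2→3→5 rises), coda /∅/ ok → permitted
[ma.fwik] — violates constraint (v): syllable 2 coda /k/ has 1 consonant (> 0) → not permitted
[znwib] — violates constraint (v): syllable 1 coda /b/ has 1 consonant (> 0) → not permitted
[pki] — violates constraint (ii): syllable 1 onset /pk/: /p/ (stop, 1) → /k/ (stop, 1) does not rise → not permitted
[nsi] — violates constraint (ii): syllable 1 onset /ns/: /n/ (nasal, 3) → /s/ (fricative, 2) does not rise → not permitted
[kswi.nwi] — σ1 onset /ksw/ (1→2→5 rises), coda /∅/ ok; σ2 onset /nw/ (3→5 rises), coda /∅/ ok → permitted
Permitted: [kzwi.smwa], [kswi.nwi] → 2.

2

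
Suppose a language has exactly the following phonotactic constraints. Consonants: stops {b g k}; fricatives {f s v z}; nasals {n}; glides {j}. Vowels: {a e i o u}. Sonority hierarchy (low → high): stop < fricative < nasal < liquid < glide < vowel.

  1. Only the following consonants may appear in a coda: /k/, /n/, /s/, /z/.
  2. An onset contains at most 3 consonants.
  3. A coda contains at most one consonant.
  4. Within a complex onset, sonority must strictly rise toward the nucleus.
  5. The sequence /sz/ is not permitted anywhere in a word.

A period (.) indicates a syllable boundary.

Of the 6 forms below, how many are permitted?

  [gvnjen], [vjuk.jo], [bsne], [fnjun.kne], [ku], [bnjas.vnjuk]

5

[gvnjen] — violates constraint 2: syllable 1 onset /gvnj/ has 4 consonants (> 3) → not permitted
[vjuk.jo] — σ1 onset /vj/ (2→5 rises), coda /k/ ok; σ2 onset /j/, coda /∅/ ok → permitted
[bsne] — σ1 onset /bsn/ (1→2→3 rises), coda /∅/ ok → permitted
[fnjun.kne] — σ1 onset /fnj/ (2→3→5 rises), coda /n/ ok; σ2 onset /kn/ (1→3 rises), coda /∅/ ok → permitted
[ku] — σ1 onset /k/, coda /∅/ ok → permitted
[bnjas.vnjuk] — σ1 onset /bnj/ (1→3→5 rises), coda /s/ ok; σ2 onset /vnj/ (2→3→5 rises), coda /k/ ok → permitted
Permitted: [vjuk.jo], [bsne], [fnjun.kne], [ku], [bnjas.vnjuk] → 5.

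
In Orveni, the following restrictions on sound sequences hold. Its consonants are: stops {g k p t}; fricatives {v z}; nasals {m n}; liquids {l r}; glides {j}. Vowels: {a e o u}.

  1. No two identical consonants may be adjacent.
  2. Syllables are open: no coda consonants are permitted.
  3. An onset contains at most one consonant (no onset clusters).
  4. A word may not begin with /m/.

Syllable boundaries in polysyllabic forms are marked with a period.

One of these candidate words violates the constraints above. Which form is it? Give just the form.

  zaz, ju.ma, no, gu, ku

zaz — violates constraint 2: syllable 1 coda /z/ has 1 consonant (> 0) → not permitted
ju.ma — σ1 onset /j/, coda /∅/ ok; σ2 onset /m/, coda /∅/ ok → permitted
no — σ1 onset /n/, coda /∅/ ok → permitted
gu — σ1 onset /g/, coda /∅/ ok → permitted
ku — σ1 onset /k/, coda /∅/ ok → permitted

zaz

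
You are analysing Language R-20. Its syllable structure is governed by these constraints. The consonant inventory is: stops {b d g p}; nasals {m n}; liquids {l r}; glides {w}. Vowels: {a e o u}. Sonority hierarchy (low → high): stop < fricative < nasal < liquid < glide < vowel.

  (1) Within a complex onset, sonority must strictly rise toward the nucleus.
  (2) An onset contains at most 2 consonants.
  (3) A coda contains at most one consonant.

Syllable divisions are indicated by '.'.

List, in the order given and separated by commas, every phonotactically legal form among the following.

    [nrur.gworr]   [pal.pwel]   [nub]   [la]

[pal.pwel], [nub], [la]

[nrur.gworr] — violates constraint 3: syllable 2 coda /rr/ has 2 consonants (> 1) → phonotactically illegal
[pal.pwel] — σ1 onset /p/, coda /l/ ok; σ2 onset /pw/ (1→5 rises), coda /l/ ok → phonotactically legal
[nub] — σ1 onset /n/, coda /b/ ok → phonotactically legal
[la] — σ1 onset /l/, coda /∅/ ok → phonotactically legal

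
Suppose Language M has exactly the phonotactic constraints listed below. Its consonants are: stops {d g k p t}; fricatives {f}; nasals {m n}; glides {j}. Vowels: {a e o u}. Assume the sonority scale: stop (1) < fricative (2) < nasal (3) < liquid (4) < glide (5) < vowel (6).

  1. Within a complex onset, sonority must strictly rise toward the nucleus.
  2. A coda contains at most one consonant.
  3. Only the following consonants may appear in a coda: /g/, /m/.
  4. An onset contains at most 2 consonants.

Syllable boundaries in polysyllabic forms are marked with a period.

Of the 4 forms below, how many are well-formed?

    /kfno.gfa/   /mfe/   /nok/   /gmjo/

/kfno.gfa/ — violates constraint 4: syllable 1 onset /kfn/ has 3 consonants (> 2) → ill-formed
/mfe/ — violates constraint 1: syllable 1 onset /mf/: /m/ (nasal, 3) → /f/ (fricative, 2) does not rise → ill-formed
/nok/ — violates constraint 3: syllable 1 coda contains /k/, which is not a licensed coda consonant → ill-formed
/gmjo/ — violates constraint 4: syllable 1 onset /gmj/ has 3 consonants (> 2) → ill-formed
No form is well-formed → 0.

0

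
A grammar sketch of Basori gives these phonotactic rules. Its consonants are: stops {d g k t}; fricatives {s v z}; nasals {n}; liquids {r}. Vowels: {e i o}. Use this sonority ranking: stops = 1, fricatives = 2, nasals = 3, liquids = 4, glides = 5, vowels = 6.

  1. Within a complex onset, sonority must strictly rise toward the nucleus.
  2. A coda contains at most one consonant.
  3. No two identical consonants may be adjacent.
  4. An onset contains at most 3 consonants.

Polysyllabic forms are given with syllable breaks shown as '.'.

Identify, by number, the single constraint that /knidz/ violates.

2

/knidz/: syllable 1 coda /dz/ has 2 consonants (> 1).
This is a violation of constraint 2: "A coda contains at most one consonant."
The remaining constraints (1, 3, 4) are satisfied.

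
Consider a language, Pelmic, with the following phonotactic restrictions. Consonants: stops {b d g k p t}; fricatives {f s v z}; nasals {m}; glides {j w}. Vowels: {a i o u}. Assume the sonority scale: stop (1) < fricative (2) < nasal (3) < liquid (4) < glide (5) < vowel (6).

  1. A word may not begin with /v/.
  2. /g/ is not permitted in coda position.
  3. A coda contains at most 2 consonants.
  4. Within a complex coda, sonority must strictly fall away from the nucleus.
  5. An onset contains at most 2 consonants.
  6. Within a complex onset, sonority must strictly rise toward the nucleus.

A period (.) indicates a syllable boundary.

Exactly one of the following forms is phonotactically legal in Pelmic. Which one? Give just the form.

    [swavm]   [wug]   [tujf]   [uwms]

[swavm] — violates constraint 4: syllable 1 coda /vm/: /v/ (fricative, 2) → /m/ (nasal, 3) does not fall → phonotactically illegal
[wug] — violates constraint 2: syllable 1 coda contains /g/ → phonotactically illegal
[tujf] — σ1 onset /t/, coda /jf/ (5→2 falls) ok → phonotactically legal
[uwms] — violates constraint 3: syllable 1 coda /wms/ has 3 consonants (> 2) → phonotactically illegal

[tujf]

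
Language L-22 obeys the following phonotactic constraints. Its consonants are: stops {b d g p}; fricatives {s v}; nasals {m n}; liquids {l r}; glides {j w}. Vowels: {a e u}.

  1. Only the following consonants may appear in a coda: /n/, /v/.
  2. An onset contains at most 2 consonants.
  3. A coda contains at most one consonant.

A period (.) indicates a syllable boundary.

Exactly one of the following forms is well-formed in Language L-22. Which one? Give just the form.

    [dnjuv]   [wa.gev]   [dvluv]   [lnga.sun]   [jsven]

[wa.gev]

[dnjuv] — violates constraint 2: syllable 1 onset /dnj/ has 3 consonants (> 2) → ill-formed
[wa.gev] — σ1 onset /w/, coda /∅/ ok; σ2 onset /g/, coda /v/ ok → well-formed
[dvluv] — violates constraint 2: syllable 1 onset /dvl/ has 3 consonants (> 2) → ill-formed
[lnga.sun] — violates constraint 2: syllable 1 onset /lng/ has 3 consonants (> 2) → ill-formed
[jsven] — violates constraint 2: syllable 1 onset /jsv/ has 3 consonants (> 2) → ill-formed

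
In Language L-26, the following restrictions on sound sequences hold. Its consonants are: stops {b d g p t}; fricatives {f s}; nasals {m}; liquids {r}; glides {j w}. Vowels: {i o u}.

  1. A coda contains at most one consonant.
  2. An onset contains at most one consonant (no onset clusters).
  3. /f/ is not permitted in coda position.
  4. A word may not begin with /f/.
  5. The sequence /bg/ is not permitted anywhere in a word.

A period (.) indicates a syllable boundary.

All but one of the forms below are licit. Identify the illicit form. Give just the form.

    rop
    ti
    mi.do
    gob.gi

rop — σ1 onset /r/, coda /p/ ok → licit
ti — σ1 onset /t/, coda /∅/ ok → licit
mi.do — σ1 onset /m/, coda /∅/ ok; σ2 onset /d/, coda /∅/ ok → licit
gob.gi — violates constraint 5: contains banned sequence /bg/ → illicit

gob.gi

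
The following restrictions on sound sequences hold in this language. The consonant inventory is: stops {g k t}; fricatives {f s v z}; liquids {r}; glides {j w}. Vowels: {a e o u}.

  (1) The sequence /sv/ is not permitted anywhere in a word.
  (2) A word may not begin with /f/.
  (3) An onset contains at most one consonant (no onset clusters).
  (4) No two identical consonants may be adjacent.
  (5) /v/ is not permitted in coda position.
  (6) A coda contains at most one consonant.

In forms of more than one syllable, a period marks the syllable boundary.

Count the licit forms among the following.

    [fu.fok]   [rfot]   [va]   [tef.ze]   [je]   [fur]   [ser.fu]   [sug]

5

[fu.fok] — violates constraint 2: word begins with /f/ → illicit
[rfot] — violates constraint 3: syllable 1 onset /rf/ has 2 consonants (> 1) → illicit
[va] — σ1 onset /v/, coda /∅/ ok → licit
[tef.ze] — σ1 onset /t/, coda /f/ ok; σ2 onset /z/, coda /∅/ ok → licit
[je] — σ1 onset /j/, coda /∅/ ok → licit
[fur] — violates constraint 2: word begins with /f/ → illicit
[ser.fu] — σ1 onset /s/, coda /r/ ok; σ2 onset /f/, coda /∅/ ok → licit
[sug] — σ1 onset /s/, coda /g/ ok → licit
Licit: [va], [tef.ze], [je], [ser.fu], [sug] → 5.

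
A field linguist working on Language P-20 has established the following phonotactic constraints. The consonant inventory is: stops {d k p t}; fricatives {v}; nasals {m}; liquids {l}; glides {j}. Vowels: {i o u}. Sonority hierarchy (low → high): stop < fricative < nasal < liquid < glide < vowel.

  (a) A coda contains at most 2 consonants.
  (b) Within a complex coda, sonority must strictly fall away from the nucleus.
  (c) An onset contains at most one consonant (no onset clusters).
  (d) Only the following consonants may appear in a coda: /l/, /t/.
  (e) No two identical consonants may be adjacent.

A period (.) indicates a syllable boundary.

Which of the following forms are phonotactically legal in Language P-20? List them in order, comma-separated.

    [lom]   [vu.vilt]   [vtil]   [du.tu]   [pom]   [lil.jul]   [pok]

[lom] — violates constraint (d): syllable 1 coda contains /m/, which is not a licensed coda consonant → phonotactically illegal
[vu.vilt] — σ1 onset /v/, coda /∅/ ok; σ2 onset /v/, coda /lt/ (4→1 falls) ok → phonotactically legal
[vtil] — violates constraint (c): syllable 1 onset /vt/ has 2 consonants (> 1) → phonotactically illegal
[du.tu] — σ1 onset /d/, coda /∅/ ok; σ2 onset /t/, coda /∅/ ok → phonotactically legal
[pom] — violates constraint (d): syllable 1 coda contains /m/, which is not a licensed coda consonant → phonotactically illegal
[lil.jul] — σ1 onset /l/, coda /l/ ok; σ2 onset /j/, coda /l/ ok → phonotactically legal
[pok] — violates constraint (d): syllable 1 coda contains /k/, which is not a licensed coda consonant → phonotactically illegal

[vu.vilt], [du.tu], [lil.jul]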